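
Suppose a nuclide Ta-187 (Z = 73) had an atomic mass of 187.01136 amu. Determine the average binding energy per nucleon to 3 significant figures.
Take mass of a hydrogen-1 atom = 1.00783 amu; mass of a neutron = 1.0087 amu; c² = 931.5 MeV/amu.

7.73 MeV/nucleon

Σm = 73·m(¹H) + 114·m_n = 73.57159 + 114.9918 = 188.56339 amu
Δm = 188.56339 − 187.01136 = 1.55203 amu
E_B = 1.55203 × 931.5 = 1445.72 MeV
Dividing by A = 187 gives 7.731 MeV per nucleon.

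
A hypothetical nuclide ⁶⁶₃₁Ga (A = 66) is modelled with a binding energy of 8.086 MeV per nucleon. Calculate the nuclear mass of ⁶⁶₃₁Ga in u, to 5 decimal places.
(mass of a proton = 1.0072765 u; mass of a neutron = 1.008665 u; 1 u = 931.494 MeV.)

65.95592 u

Total binding energy = 66 × 8.086 = 533.676 MeV
Mass defect = 533.676 MeV / (931.494 MeV/u) = 0.5729248 u
Constituent mass = 31(1.0072765) + 35(1.008665) = 66.5288465 u
Nuclear mass = 66.5288465 − 0.5729248 = 65.9559217 u ≈ 65.95592 u (to 5 decimal places)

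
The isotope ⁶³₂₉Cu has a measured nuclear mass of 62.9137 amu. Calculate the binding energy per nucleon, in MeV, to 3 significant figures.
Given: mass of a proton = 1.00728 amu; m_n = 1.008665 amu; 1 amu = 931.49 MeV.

The nucleus contains 29 protons and 63 − 29 = 34 neutrons.
Total constituent mass: 29 × 1.00728 + 34 × 1.008665 = 63.505730 amu
The mass defect is 63.505730 − 62.9137 = 0.592030 amu.
E_B = 0.592030 × 931.49 = 551.470 MeV
BE/A = 551.470 MeV / 63 = 8.753 MeV/nucleon

8.75 MeV/nucleon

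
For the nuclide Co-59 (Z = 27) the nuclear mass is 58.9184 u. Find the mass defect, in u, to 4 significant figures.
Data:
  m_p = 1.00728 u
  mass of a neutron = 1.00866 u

Σm = 27·m_p + 32·m_n = 27.19656 + 32.27712 = 59.47368 u
Mass defect Δm = 59.47368 − 58.9184 = 0.55528 u

0.5553 u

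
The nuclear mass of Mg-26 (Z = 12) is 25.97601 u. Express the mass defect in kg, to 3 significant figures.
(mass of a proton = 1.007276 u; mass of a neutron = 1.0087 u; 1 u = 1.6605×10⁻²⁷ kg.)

Total constituent mass: 12 × 1.007276 + 14 × 1.0087 = 26.209112 u
Δm = 26.209112 − 25.97601 = 0.233102 u
In SI units: 0.233102 u × 1.6605×10⁻²⁷ kg/u = 3.8707e-28 kg

3.87e-28 kg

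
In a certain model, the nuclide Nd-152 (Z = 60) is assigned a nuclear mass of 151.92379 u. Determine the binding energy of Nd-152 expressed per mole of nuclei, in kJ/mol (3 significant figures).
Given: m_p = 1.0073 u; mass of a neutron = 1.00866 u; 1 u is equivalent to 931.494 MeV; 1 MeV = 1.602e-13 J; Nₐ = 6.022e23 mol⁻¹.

1.18e+11 kJ/mol

Mass of separated nucleons = 60(1.0073) + 92(1.00866) = 60.4380 + 92.79672 = 153.23472 u
Mass defect Δm = 153.23472 − 151.92379 = 1.31093 u
Converting to energy: 1.31093 u × 931.494 MeV/u = 1221.12 MeV
Per nucleus in joules: 1221.12 MeV × 1.602e-13 J/MeV = 1.9562e-10 J
Per mole: 1.9562e-10 J × 6.022e23 mol⁻¹ = 1.1780e+14 J/mol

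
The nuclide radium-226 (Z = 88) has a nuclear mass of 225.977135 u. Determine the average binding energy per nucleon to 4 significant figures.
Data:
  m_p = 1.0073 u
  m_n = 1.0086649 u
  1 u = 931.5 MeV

The nucleus contains 88 protons and 226 − 88 = 138 neutrons.
Total constituent mass: 88 × 1.0073 + 138 × 1.0086649 = 227.8381562 u
Δm = 227.8381562 − 225.977135 = 1.8610212 u
E_B = 1.8610212 × 931.5 = 1733.54 MeV
Dividing by A = 226 gives 7.671 MeV per nucleon.

7.671 MeV/nucleon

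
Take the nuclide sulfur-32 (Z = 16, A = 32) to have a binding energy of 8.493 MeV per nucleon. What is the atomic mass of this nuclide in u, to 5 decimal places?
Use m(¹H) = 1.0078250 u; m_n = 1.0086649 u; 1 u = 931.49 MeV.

31.97207 u

Total binding energy = 32 × 8.493 = 271.776 MeV
Mass defect = 271.776 MeV / (931.49 MeV/u) = 0.2917648 u
Constituent mass = 16(1.0078250) + 16(1.0086649) = 32.2638384 u
Atomic mass = 32.2638384 − 0.2917648 = 31.9720736 u ≈ 31.97207 u (to 5 decimal places)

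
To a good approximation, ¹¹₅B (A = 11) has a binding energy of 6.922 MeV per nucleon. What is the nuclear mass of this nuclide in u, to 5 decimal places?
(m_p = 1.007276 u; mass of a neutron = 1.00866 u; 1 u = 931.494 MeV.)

11.00660 u

Total binding energy = 11 × 6.922 = 76.142 MeV
Mass defect = 76.142 MeV / (931.494 MeV/u) = 0.0817418 u
Constituent mass = 5(1.007276) + 6(1.00866) = 11.088340 u
Nuclear mass = 11.088340 − 0.0817418 = 11.0065982 u ≈ 11.00660 u (to 5 decimal places)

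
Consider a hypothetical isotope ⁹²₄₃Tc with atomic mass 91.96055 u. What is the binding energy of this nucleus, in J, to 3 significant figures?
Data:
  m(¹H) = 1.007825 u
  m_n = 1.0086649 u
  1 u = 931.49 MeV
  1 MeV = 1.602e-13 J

1.19e-10 J

Total constituent mass: 43 × 1.007825 + 49 × 1.0086649 = 92.7610551 u
The mass defect is 92.7610551 − 91.96055 = 0.8005051 u.
Binding energy = Δm·c² = 0.8005051 × 931.49 MeV/u = 745.662 MeV
In joules: 745.662 MeV × 1.602e-13 J/MeV = 1.1946e-10 J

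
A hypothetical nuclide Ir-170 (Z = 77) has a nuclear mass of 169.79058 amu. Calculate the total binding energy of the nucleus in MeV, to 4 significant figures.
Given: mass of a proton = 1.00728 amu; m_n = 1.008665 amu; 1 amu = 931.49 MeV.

Z = 77, so N = A − Z = 170 − 77 = 93.
Σm = 77·m_p + 93·m_n = 77.56056 + 93.805845 = 171.366405 amu
Δm = 171.366405 − 169.79058 = 1.575825 amu
E_B = 1.575825 × 931.49 = 1467.87 MeV

1468 MeV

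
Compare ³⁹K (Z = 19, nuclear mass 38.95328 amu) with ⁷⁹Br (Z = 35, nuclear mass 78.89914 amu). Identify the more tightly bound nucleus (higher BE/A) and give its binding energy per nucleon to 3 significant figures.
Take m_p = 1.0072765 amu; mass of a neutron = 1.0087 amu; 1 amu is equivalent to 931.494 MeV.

³⁹K: Σm = 19(1.0072765) + 20(1.0087) = 39.3122535 amu; Δm = 0.3589735 amu; E_B = 334.38 MeV; E_B/A = 8.574 MeV
⁷⁹Br: Σm = 35(1.0072765) + 44(1.0087) = 79.6374775 amu; Δm = 0.7383375 amu; E_B = 687.76 MeV; E_B/A = 8.706 MeV
⁷⁹Br has the higher binding energy per nucleon, so it is the more tightly bound nucleus.

⁷⁹Br; 8.71 MeV/nucleon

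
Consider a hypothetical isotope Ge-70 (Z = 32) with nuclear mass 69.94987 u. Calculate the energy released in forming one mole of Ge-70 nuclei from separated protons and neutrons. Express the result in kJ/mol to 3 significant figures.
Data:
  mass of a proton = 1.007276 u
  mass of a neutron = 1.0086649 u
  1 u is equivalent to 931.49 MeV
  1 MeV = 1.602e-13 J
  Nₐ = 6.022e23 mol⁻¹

The nucleus contains 32 protons and 70 − 32 = 38 neutrons.
Mass of separated nucleons = 32(1.007276) + 38(1.0086649) = 32.232832 + 38.3292662 = 70.5620982 u
The mass defect is 70.5620982 − 69.94987 = 0.6122282 u.
Binding energy = Δm·c² = 0.6122282 × 931.49 MeV/u = 570.284 MeV
Per nucleus in joules: 570.284 MeV × 1.602e-13 J/MeV = 9.1359e-11 J
Per mole: 9.1359e-11 J × 6.022e23 mol⁻¹ = 5.5016e+13 J/mol

5.50e+10 kJ/mol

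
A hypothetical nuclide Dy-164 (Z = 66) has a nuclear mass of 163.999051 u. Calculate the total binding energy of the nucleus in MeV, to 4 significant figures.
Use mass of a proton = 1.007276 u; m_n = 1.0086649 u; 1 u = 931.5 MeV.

1239 MeV

Total constituent mass: 66 × 1.007276 + 98 × 1.0086649 = 165.3293762 u
The mass defect is 165.3293762 − 163.999051 = 1.3303252 u.
Binding energy = Δm·c² = 1.3303252 × 931.5 MeV/u = 1239.20 MeV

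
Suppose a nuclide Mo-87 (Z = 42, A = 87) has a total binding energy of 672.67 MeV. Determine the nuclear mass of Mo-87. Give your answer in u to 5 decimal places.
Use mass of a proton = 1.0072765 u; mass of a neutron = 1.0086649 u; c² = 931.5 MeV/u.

86.97340 u

Mass defect = 672.67 MeV / (931.5 MeV/u) = 0.7221363 u
Constituent mass = 42(1.0072765) + 45(1.0086649) = 87.6955335 u
Nuclear mass = 87.6955335 − 0.7221363 = 86.9733972 u ≈ 86.97340 u (to 5 decimal places)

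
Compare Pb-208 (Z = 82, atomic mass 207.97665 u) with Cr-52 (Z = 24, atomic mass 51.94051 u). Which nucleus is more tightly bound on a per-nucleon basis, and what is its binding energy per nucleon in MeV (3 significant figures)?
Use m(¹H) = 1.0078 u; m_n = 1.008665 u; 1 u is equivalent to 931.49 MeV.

Pb-208: Σm = 82(1.0078) + 126(1.008665) = 209.731390 u; Δm = 1.754740 u; E_B = 1634.5 MeV; E_B/A = 7.858 MeV
Cr-52: Σm = 24(1.0078) + 28(1.008665) = 52.429820 u; Δm = 0.489310 u; E_B = 455.79 MeV; E_B/A = 8.765 MeV
Cr-52 has the higher binding energy per nucleon, so it is the more tightly bound nucleus.

Cr-52; 8.77 MeV/nucleon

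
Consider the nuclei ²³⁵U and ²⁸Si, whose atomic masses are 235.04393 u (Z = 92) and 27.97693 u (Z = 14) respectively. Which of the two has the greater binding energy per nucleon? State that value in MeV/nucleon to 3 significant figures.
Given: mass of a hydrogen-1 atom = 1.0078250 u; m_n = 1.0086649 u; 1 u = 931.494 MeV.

²⁸Si; 8.45 MeV/nucleon

²³⁵U: Σm = 92(1.0078250) + 143(1.0086649) = 236.9589807 u; Δm = 1.9150507 u; E_B = 1783.9 MeV; E_B/A = 7.591 MeV
²⁸Si: Σm = 14(1.0078250) + 14(1.0086649) = 28.2308586 u; Δm = 0.2539286 u; E_B = 236.53 MeV; E_B/A = 8.448 MeV
²⁸Si has the higher binding energy per nucleon, so it is the more tightly bound nucleus.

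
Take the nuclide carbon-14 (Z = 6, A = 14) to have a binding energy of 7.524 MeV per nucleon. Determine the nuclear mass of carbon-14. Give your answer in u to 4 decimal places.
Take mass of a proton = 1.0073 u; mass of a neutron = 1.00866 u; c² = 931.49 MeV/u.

14.0000 u

Total binding energy = 14 × 7.524 = 105.336 MeV
Mass defect = 105.336 MeV / (931.49 MeV/u) = 0.113083 u
Constituent mass = 6(1.0073) + 8(1.00866) = 14.11308 u
Nuclear mass = 14.11308 − 0.113083 = 13.999997 u ≈ 14.0000 u (to 4 decimal places)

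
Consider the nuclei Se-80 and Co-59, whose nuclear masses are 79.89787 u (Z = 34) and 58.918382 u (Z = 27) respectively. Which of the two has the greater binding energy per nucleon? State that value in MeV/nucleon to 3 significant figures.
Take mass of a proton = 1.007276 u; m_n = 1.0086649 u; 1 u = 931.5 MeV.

Se-80: Σm = 34(1.007276) + 46(1.0086649) = 80.6459694 u; Δm = 0.7480994 u; E_B = 696.85 MeV; E_B/A = 8.711 MeV
Co-59: Σm = 27(1.007276) + 32(1.0086649) = 59.4737288 u; Δm = 0.5553468 u; E_B = 517.31 MeV; E_B/A = 8.768 MeV
Co-59 has the higher binding energy per nucleon, so it is the more tightly bound nucleus.

Co-59; 8.77 MeV/nucleon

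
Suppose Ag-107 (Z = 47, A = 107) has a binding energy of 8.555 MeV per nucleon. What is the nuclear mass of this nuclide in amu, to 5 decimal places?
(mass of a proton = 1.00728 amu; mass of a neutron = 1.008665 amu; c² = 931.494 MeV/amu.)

Total binding energy = 107 × 8.555 = 915.385 MeV
Mass defect = 915.385 MeV / (931.494 MeV/amu) = 0.9827063 amu
Constituent mass = 47(1.00728) + 60(1.008665) = 107.862060 amu
Nuclear mass = 107.862060 − 0.9827063 = 106.8793537 amu ≈ 106.87935 amu (to 5 decimal places)

106.87935 amu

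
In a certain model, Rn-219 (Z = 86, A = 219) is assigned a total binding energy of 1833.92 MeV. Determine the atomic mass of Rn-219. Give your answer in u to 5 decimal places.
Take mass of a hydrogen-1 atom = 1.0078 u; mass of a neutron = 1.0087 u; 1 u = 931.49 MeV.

218.85910 u

Mass defect = 1833.92 MeV / (931.49 MeV/u) = 1.9688027 u
Constituent mass = 86(1.0078) + 133(1.0087) = 220.8279 u
Atomic mass = 220.8279 − 1.9688027 = 218.8590973 u ≈ 218.85910 u (to 5 decimal places)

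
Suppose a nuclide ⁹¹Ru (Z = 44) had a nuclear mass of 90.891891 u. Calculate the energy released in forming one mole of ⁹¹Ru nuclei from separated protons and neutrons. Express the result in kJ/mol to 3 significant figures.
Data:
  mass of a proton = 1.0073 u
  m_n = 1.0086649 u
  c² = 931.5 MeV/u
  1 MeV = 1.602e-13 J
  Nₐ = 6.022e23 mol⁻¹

7.52e+10 kJ/mol

Σm = 44·m_p + 47·m_n = 44.3212 + 47.4072503 = 91.7284503 u
The mass defect is 91.7284503 − 90.891891 = 0.8365593 u.
Binding energy = Δm·c² = 0.8365593 × 931.5 MeV/u = 779.255 MeV
Per nucleus in joules: 779.255 MeV × 1.602e-13 J/MeV = 1.2484e-10 J
Per mole: 1.2484e-10 J × 6.022e23 mol⁻¹ = 7.5179e+13 J/mol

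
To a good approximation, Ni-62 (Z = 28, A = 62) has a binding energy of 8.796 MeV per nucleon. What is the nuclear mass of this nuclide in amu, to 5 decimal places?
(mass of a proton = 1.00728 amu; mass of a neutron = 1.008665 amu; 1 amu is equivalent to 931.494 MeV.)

Total binding energy = 62 × 8.796 = 545.352 MeV
Mass defect = 545.352 MeV / (931.494 MeV/amu) = 0.5854595 amu
Constituent mass = 28(1.00728) + 34(1.008665) = 62.498450 amu
Nuclear mass = 62.498450 − 0.5854595 = 61.9129905 amu ≈ 61.91299 amu (to 5 decimal places)

61.91299 amu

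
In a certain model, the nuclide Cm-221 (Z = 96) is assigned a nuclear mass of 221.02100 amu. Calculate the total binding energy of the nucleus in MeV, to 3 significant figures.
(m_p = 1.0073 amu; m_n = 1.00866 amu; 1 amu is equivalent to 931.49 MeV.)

1640 MeV

Z = 96, so N = A − Z = 221 − 96 = 125.
Σm = 96·m_p + 125·m_n = 96.7008 + 126.08250 = 222.78330 amu
Δm = 222.78330 − 221.02100 = 1.76230 amu
Converting to energy: 1.76230 amu × 931.49 MeV/amu = 1641.56 MeV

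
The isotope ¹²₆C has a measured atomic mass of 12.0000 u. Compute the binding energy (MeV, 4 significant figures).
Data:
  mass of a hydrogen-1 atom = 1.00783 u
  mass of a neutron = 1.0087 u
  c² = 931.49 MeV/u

92.39 MeV

Total constituent mass: 6 × 1.00783 + 6 × 1.0087 = 12.09918 u
Δm = 12.09918 − 12.0000 = 0.09918 u
Binding energy = Δm·c² = 0.09918 × 931.49 MeV/u = 92.3852 MeV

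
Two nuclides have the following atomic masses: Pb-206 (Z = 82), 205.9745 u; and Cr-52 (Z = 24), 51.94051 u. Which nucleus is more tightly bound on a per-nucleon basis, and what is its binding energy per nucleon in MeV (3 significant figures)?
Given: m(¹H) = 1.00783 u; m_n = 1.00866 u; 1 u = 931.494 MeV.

Cr-52; 8.78 MeV/nucleon

Pb-206: Σm = 82(1.00783) + 124(1.00866) = 207.71590 u; Δm = 1.74140 u; E_B = 1622.1 MeV; E_B/A = 7.874 MeV
Cr-52: Σm = 24(1.00783) + 28(1.00866) = 52.43040 u; Δm = 0.48989 u; E_B = 456.33 MeV; E_B/A = 8.776 MeV
Cr-52 has the higher binding energy per nucleon, so it is the more tightly bound nucleus.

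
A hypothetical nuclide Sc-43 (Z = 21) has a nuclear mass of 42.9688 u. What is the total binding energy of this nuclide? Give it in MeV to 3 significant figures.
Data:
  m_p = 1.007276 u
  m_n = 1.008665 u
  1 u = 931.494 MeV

Z = 21, so N = A − Z = 43 − 21 = 22.
Mass of separated nucleons = 21(1.007276) + 22(1.008665) = 21.152796 + 22.190630 = 43.343426 u
The mass defect is 43.343426 − 42.9688 = 0.374626 u.
Binding energy = Δm·c² = 0.374626 × 931.494 MeV/u = 348.962 MeV

349 MeV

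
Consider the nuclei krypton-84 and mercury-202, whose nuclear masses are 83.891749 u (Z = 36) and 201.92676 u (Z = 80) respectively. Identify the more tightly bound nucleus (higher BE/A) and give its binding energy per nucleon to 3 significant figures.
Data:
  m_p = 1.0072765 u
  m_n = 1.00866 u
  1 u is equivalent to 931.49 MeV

krypton-84; 8.71 MeV/nucleon

krypton-84: Σm = 36(1.0072765) + 48(1.00866) = 84.6776340 u; Δm = 0.7858850 u; E_B = 732.04 MeV; E_B/A = 8.7148 MeV
mercury-202: Σm = 80(1.0072765) + 122(1.00866) = 203.6386400 u; Δm = 1.7118800 u; E_B = 1594.6 MeV; E_B/A = 7.894 MeV
krypton-84 has the higher binding energy per nucleon, so it is the more tightly bound nucleus.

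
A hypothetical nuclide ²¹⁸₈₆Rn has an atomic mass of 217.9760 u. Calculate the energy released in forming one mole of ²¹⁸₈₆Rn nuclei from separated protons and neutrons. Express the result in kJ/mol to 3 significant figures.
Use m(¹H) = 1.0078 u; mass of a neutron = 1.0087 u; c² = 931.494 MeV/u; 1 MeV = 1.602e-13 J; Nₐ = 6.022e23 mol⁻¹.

1.66e+11 kJ/mol

With 86 protons and 132 neutrons (A = 218):
Mass of separated nucleons = 86(1.0078) + 132(1.0087) = 86.6708 + 133.1484 = 219.8192 u
The mass defect is 219.8192 − 217.9760 = 1.8432 u.
E_B = 1.8432 × 931.494 = 1716.93 MeV
Per nucleus in joules: 1716.93 MeV × 1.602e-13 J/MeV = 2.7505e-10 J
Per mole: 2.7505e-10 J × 6.022e23 mol⁻¹ = 1.6564e+14 J/mol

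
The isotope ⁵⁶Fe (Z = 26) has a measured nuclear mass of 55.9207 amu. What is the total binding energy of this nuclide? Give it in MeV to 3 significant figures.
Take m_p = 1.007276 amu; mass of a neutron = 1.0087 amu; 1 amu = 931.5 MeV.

With 26 protons and 30 neutrons (A = 56):
Total constituent mass: 26 × 1.007276 + 30 × 1.0087 = 56.450176 amu
The mass defect is 56.450176 − 55.9207 = 0.529476 amu.
E_B = 0.529476 × 931.5 = 493.207 MeV

493 MeV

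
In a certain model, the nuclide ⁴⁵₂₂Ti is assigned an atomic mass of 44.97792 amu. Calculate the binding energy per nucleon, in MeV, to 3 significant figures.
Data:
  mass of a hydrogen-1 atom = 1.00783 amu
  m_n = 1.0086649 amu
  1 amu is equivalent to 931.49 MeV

8.15 MeV/nucleon

The nucleus contains 22 protons and 45 − 22 = 23 neutrons.
Σm = 22·m(¹H) + 23·m_n = 22.17226 + 23.1992927 = 45.3715527 amu
Δm = 45.3715527 − 44.97792 = 0.3936327 amu
Converting to energy: 0.3936327 amu × 931.49 MeV/amu = 366.665 MeV
BE/A = 366.665 MeV / 45 = 8.148 MeV/nucleon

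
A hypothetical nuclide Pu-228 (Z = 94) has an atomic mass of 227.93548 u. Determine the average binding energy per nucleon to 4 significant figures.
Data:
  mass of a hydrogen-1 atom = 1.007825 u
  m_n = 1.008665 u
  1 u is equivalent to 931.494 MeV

The nucleus contains 94 protons and 228 − 94 = 134 neutrons.
Mass of separated nucleons = 94(1.007825) + 134(1.008665) = 94.735550 + 135.161110 = 229.896660 u
The mass defect is 229.896660 − 227.93548 = 1.961180 u.
Binding energy = Δm·c² = 1.961180 × 931.494 MeV/u = 1826.83 MeV
BE/A = 1826.83 MeV / 228 = 8.012 MeV/nucleon

8.012 MeV/nucleon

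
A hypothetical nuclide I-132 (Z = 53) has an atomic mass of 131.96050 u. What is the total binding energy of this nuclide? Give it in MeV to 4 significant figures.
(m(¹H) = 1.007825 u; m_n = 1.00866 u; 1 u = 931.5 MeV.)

1060 MeV

Mass of separated nucleons = 53(1.007825) + 79(1.00866) = 53.414725 + 79.68414 = 133.098865 u
Δm = 133.098865 − 131.96050 = 1.138365 u
E_B = 1.138365 × 931.5 = 1060.39 MeV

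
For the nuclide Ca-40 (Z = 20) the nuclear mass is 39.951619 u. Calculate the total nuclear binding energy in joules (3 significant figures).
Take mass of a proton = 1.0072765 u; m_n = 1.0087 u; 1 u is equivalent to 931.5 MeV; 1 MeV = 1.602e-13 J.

5.49e-11 J

Z = 20, so N = A − Z = 40 − 20 = 20.
Total constituent mass: 20 × 1.0072765 + 20 × 1.0087 = 40.3195300 u
Mass defect Δm = 40.3195300 − 39.951619 = 0.3679110 u
Converting to energy: 0.3679110 u × 931.5 MeV/u = 342.709 MeV
In joules: 342.709 MeV × 1.602e-13 J/MeV = 5.4902e-11 J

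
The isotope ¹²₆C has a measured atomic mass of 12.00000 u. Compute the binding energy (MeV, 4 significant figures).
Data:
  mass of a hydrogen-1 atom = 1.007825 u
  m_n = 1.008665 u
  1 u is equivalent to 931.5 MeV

92.16 MeV

Mass of separated nucleons = 6(1.007825) + 6(1.008665) = 6.046950 + 6.051990 = 12.098940 u
Δm = 12.098940 − 12.00000 = 0.098940 u
E_B = 0.098940 × 931.5 = 92.1626 MeV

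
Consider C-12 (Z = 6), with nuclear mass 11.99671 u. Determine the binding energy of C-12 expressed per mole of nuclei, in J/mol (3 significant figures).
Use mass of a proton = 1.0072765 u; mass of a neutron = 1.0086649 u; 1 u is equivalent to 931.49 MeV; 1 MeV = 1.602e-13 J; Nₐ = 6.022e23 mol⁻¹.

The nucleus contains 6 protons and 12 − 6 = 6 neutrons.
Total constituent mass: 6 × 1.0072765 + 6 × 1.0086649 = 12.0956484 u
Δm = 12.0956484 − 11.99671 = 0.0989384 u
Binding energy = Δm·c² = 0.0989384 × 931.49 MeV/u = 92.1601 MeV
Per nucleus in joules: 92.1601 MeV × 1.602e-13 J/MeV = 1.4764e-11 J
Per mole: 1.4764e-11 J × 6.022e23 mol⁻¹ = 8.8909e+12 J/mol

8.89e+12 J/mol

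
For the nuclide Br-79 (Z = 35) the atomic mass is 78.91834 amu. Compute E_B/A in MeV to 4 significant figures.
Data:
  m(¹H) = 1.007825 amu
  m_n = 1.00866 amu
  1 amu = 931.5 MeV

The nucleus contains 35 protons and 79 − 35 = 44 neutrons.
Σm = 35·m(¹H) + 44·m_n = 35.273875 + 44.38104 = 79.654915 amu
The mass defect is 79.654915 − 78.91834 = 0.736575 amu.
Binding energy = Δm·c² = 0.736575 × 931.5 MeV/amu = 686.120 MeV
Dividing by A = 79 gives 8.685 MeV per nucleon.

8.685 MeV/nucleon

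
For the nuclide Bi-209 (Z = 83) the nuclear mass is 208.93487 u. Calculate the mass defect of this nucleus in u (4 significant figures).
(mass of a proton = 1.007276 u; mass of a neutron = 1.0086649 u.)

Z = 83, so N = A − Z = 209 − 83 = 126.
Total constituent mass: 83 × 1.007276 + 126 × 1.0086649 = 210.6956854 u
Δm = 210.6956854 − 208.93487 = 1.7608154 u

1.761 u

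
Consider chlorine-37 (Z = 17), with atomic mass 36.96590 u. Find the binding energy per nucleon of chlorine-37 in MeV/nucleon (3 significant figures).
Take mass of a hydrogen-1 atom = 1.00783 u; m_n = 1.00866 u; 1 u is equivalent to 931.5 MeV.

8.57 MeV/nucleon

Z = 17, so N = A − Z = 37 − 17 = 20.
Mass of separated nucleons = 17(1.00783) + 20(1.00866) = 17.13311 + 20.17320 = 37.30631 u
The mass defect is 37.30631 − 36.96590 = 0.34041 u.
Converting to energy: 0.34041 u × 931.5 MeV/u = 317.092 MeV
Dividing by A = 37 gives 8.570 MeV per nucleon.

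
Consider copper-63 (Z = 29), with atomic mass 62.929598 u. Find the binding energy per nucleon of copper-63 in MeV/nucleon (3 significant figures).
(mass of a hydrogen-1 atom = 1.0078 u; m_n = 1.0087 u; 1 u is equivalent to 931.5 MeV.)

Σm = 29·m(¹H) + 34·m_n = 29.2262 + 34.2958 = 63.5220 u
Δm = 63.5220 − 62.929598 = 0.592402 u
Binding energy = Δm·c² = 0.592402 × 931.5 MeV/u = 551.822 MeV
Per nucleon: 551.822 / 63 = 8.759 MeV

8.76 MeV/nucleon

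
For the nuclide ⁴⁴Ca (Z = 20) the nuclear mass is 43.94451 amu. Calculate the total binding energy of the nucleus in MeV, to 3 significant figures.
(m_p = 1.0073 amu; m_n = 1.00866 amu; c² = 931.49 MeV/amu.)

381 MeV

Mass of separated nucleons = 20(1.0073) + 24(1.00866) = 20.1460 + 24.20784 = 44.35384 amu
Δm = 44.35384 − 43.94451 = 0.40933 amu
E_B = 0.40933 × 931.49 = 381.287 MeV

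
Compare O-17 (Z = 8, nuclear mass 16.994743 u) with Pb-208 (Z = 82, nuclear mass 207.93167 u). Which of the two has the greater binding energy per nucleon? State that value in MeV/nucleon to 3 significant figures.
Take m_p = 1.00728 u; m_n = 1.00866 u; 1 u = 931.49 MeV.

Pb-208; 7.87 MeV/nucleon

O-17: Σm = 8(1.00728) + 9(1.00866) = 17.13618 u; Δm = 0.141437 u; E_B = 131.75 MeV; E_B/A = 7.750 MeV
Pb-208: Σm = 82(1.00728) + 126(1.00866) = 209.68812 u; Δm = 1.75645 u; E_B = 1636.1 MeV; E_B/A = 7.866 MeV
Pb-208 has the higher binding energy per nucleon, so it is the more tightly bound nucleus.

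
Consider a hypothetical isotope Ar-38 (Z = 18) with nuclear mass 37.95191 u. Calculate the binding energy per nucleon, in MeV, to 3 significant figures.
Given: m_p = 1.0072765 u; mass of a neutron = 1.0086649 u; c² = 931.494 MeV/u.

8.64 MeV/nucleon

The nucleus contains 18 protons and 38 − 18 = 20 neutrons.
Mass of separated nucleons = 18(1.0072765) + 20(1.0086649) = 18.1309770 + 20.1732980 = 38.3042750 u
Δm = 38.3042750 − 37.95191 = 0.3523650 u
Binding energy = Δm·c² = 0.3523650 × 931.494 MeV/u = 328.226 MeV
BE/A = 328.226 MeV / 38 = 8.638 MeV/nucleon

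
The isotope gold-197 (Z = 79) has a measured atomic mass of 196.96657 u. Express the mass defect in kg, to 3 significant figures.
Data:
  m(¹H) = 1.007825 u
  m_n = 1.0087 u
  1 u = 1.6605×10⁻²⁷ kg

With 79 protons and 118 neutrons (A = 197):
Mass of separated nucleons = 79(1.007825) + 118(1.0087) = 79.618175 + 119.0266 = 198.644775 u
Mass defect Δm = 198.644775 − 196.96657 = 1.678205 u
In SI units: 1.678205 u × 1.6605×10⁻²⁷ kg/u = 2.7867e-27 kg

2.79e-27 kg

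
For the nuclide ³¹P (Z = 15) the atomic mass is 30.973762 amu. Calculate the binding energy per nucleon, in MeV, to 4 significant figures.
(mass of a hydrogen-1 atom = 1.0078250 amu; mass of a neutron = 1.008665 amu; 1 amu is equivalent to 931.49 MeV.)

8.481 MeV/nucleon

With 15 protons and 16 neutrons (A = 31):
Σm = 15·m(¹H) + 16·m_n = 15.1173750 + 16.138640 = 31.2560150 amu
The mass defect is 31.2560150 − 30.973762 = 0.2822530 amu.
Binding energy = Δm·c² = 0.2822530 × 931.49 MeV/amu = 262.916 MeV
Dividing by A = 31 gives 8.481 MeV per nucleon.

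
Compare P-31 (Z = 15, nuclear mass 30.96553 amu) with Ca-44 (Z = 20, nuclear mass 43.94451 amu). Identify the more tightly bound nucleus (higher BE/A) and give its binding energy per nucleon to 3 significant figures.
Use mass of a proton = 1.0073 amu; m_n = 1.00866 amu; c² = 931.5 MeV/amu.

Ca-44; 8.67 MeV/nucleon

P-31: Σm = 15(1.0073) + 16(1.00866) = 31.24806 amu; Δm = 0.28253 amu; E_B = 263.18 MeV; E_B/A = 8.490 MeV
Ca-44: Σm = 20(1.0073) + 24(1.00866) = 44.35384 amu; Δm = 0.40933 amu; E_B = 381.29 MeV; E_B/A = 8.666 MeV
Ca-44 has the higher binding energy per nucleon, so it is the more tightly bound nucleus.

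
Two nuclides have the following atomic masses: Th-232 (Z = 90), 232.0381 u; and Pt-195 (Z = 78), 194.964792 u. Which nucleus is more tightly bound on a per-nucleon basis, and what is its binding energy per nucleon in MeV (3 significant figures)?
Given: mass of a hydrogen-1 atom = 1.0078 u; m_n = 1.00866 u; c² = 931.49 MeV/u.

Th-232: Σm = 90(1.0078) + 142(1.00866) = 233.93172 u; Δm = 1.89362 u; E_B = 1763.9 MeV; E_B/A = 7.603 MeV
Pt-195: Σm = 78(1.0078) + 117(1.00866) = 196.62162 u; Δm = 1.656828 u; E_B = 1543.3 MeV; E_B/A = 7.914 MeV
Pt-195 has the higher binding energy per nucleon, so it is the more tightly bound nucleus.

Pt-195; 7.91 MeV/nucleon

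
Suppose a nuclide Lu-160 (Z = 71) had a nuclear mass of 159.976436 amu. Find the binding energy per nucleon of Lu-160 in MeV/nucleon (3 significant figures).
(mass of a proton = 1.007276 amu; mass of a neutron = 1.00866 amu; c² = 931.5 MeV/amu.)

7.63 MeV/nucleon

The nucleus contains 71 protons and 160 − 71 = 89 neutrons.
Mass of separated nucleons = 71(1.007276) + 89(1.00866) = 71.516596 + 89.77074 = 161.287336 amu
Mass defect Δm = 161.287336 − 159.976436 = 1.310900 amu
E_B = 1.310900 × 931.5 = 1221.10 MeV
Dividing by A = 160 gives 7.632 MeV per nucleon.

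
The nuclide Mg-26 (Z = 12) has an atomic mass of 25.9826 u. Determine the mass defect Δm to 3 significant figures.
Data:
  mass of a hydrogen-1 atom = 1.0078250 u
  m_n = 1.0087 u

0.233 u

The nucleus contains 12 protons and 26 − 12 = 14 neutrons.
Mass of separated nucleons = 12(1.0078250) + 14(1.0087) = 12.0939000 + 14.1218 = 26.2157000 u
Δm = 26.2157000 − 25.9826 = 0.2331000 u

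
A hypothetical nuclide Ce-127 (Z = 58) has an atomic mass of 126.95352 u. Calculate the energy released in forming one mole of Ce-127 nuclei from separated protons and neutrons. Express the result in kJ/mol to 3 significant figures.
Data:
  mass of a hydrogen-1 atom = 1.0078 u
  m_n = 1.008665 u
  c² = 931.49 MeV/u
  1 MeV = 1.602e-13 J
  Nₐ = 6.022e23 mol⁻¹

9.86e+10 kJ/mol

With 58 protons and 69 neutrons (A = 127):
Σm = 58·m(¹H) + 69·m_n = 58.4524 + 69.597885 = 128.050285 u
The mass defect is 128.050285 − 126.95352 = 1.096765 u.
Binding energy = Δm·c² = 1.096765 × 931.49 MeV/u = 1021.63 MeV
Per nucleus in joules: 1021.63 MeV × 1.602e-13 J/MeV = 1.6367e-10 J
Per mole: 1.6367e-10 J × 6.022e23 mol⁻¹ = 9.8562e+13 J/mol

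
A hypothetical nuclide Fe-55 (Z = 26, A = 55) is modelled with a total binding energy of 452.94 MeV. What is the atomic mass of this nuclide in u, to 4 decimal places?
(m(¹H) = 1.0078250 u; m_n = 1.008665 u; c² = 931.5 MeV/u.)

54.9685 u

Mass defect = 452.94 MeV / (931.5 MeV/u) = 0.486248 u
Constituent mass = 26(1.0078250) + 29(1.008665) = 55.4547350 u
Atomic mass = 55.4547350 − 0.486248 = 54.9684870 u ≈ 54.9685 u (to 4 decimal places)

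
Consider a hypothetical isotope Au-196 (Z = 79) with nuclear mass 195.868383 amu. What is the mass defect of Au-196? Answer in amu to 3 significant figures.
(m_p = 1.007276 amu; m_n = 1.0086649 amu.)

The nucleus contains 79 protons and 196 − 79 = 117 neutrons.
Σm = 79·m_p + 117·m_n = 79.574804 + 118.0137933 = 197.5885973 amu
The mass defect is 197.5885973 − 195.868383 = 1.7202143 amu.

1.72 amu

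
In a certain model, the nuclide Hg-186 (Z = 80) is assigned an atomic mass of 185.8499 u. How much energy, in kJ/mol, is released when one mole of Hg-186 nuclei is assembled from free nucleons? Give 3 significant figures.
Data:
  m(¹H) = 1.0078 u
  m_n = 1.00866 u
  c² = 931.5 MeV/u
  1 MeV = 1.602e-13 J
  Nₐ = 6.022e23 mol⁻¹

Σm = 80·m(¹H) + 106·m_n = 80.6240 + 106.91796 = 187.54196 u
The mass defect is 187.54196 − 185.8499 = 1.69206 u.
Converting to energy: 1.69206 u × 931.5 MeV/u = 1576.15 MeV
Per nucleus in joules: 1576.15 MeV × 1.602e-13 J/MeV = 2.5250e-10 J
Per mole: 2.5250e-10 J × 6.022e23 mol⁻¹ = 1.5206e+14 J/mol

1.52e+11 kJ/mol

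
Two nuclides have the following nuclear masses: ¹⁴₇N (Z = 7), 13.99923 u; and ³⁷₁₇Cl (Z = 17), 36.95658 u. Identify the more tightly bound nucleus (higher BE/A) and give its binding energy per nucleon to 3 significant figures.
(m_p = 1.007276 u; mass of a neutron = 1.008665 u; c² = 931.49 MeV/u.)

³⁷₁₇Cl; 8.57 MeV/nucleon

¹⁴₇N: Σm = 7(1.007276) + 7(1.008665) = 14.111587 u; Δm = 0.112357 u; E_B = 104.66 MeV; E_B/A = 7.476 MeV
³⁷₁₇Cl: Σm = 17(1.007276) + 20(1.008665) = 37.296992 u; Δm = 0.340412 u; E_B = 317.09 MeV; E_B/A = 8.570 MeV
³⁷₁₇Cl has the higher binding energy per nucleon, so it is the more tightly bound nucleus.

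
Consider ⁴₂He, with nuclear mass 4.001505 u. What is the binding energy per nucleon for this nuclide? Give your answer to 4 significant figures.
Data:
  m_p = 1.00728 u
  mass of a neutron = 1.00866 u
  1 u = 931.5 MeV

The nucleus contains 2 protons and 4 − 2 = 2 neutrons.
Σm = 2·m_p + 2·m_n = 2.01456 + 2.01732 = 4.03188 u
The mass defect is 4.03188 − 4.001505 = 0.030375 u.
E_B = 0.030375 × 931.5 = 28.2943 MeV
Per nucleon: 28.2943 / 4 = 7.074 MeV

7.074 MeV/nucleon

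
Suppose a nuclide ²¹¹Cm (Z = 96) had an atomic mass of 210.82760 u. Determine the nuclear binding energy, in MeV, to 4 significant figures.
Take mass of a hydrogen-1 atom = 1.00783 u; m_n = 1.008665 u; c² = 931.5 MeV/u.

With 96 protons and 115 neutrons (A = 211):
Mass of separated nucleons = 96(1.00783) + 115(1.008665) = 96.75168 + 115.996475 = 212.748155 u
Δm = 212.748155 − 210.82760 = 1.920555 u
E_B = 1.920555 × 931.5 = 1789.00 MeV

1789 MeV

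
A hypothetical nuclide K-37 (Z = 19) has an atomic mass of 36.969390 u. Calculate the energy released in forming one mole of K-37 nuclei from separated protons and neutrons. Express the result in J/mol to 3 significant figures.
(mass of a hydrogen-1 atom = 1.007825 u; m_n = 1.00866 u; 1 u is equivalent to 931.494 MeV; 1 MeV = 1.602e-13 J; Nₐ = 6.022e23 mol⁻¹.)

With 19 protons and 18 neutrons (A = 37):
Mass of separated nucleons = 19(1.007825) + 18(1.00866) = 19.148675 + 18.15588 = 37.304555 u
Mass defect Δm = 37.304555 − 36.969390 = 0.335165 u
Binding energy = Δm·c² = 0.335165 × 931.494 MeV/u = 312.204 MeV
Per nucleus in joules: 312.204 MeV × 1.602e-13 J/MeV = 5.0015e-11 J
Per mole: 5.0015e-11 J × 6.022e23 mol⁻¹ = 3.0119e+13 J/mol

3.01e+13 J/mol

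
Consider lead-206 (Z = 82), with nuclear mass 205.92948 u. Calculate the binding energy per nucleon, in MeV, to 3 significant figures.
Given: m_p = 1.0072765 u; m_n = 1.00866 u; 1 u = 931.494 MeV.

7.87 MeV/nucleon

The nucleus contains 82 protons and 206 − 82 = 124 neutrons.
Total constituent mass: 82 × 1.0072765 + 124 × 1.00866 = 207.6705130 u
The mass defect is 207.6705130 − 205.92948 = 1.7410330 u.
Converting to energy: 1.7410330 u × 931.494 MeV/u = 1621.76 MeV
Per nucleon: 1621.76 / 206 = 7.873 MeV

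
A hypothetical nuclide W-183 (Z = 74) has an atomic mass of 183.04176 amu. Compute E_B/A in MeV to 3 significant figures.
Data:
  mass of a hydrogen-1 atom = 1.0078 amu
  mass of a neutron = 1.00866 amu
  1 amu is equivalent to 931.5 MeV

7.53 MeV/nucleon

The nucleus contains 74 protons and 183 − 74 = 109 neutrons.
Mass of separated nucleons = 74(1.0078) + 109(1.00866) = 74.5772 + 109.94394 = 184.52114 amu
Δm = 184.52114 − 183.04176 = 1.47938 amu
Binding energy = Δm·c² = 1.47938 × 931.5 MeV/amu = 1378.04 MeV
Per nucleon: 1378.04 / 183 = 7.530 MeV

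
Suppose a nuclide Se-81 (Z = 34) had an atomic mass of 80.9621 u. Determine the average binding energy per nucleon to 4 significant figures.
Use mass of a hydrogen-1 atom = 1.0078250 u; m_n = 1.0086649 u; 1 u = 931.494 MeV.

The nucleus contains 34 protons and 81 − 34 = 47 neutrons.
Total constituent mass: 34 × 1.0078250 + 47 × 1.0086649 = 81.6733003 u
Δm = 81.6733003 − 80.9621 = 0.7112003 u
E_B = 0.7112003 × 931.494 = 662.479 MeV
Per nucleon: 662.479 / 81 = 8.179 MeV

8.179 MeV/nucleon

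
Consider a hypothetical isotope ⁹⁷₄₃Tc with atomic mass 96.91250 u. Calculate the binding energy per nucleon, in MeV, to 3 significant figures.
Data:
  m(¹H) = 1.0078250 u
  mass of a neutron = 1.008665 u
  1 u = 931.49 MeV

Σm = 43·m(¹H) + 54·m_n = 43.3364750 + 54.467910 = 97.8043850 u
The mass defect is 97.8043850 − 96.91250 = 0.8918850 u.
Binding energy = Δm·c² = 0.8918850 × 931.49 MeV/u = 830.782 MeV
Dividing by A = 97 gives 8.5648 MeV per nucleon.

8.56 MeV/nucleon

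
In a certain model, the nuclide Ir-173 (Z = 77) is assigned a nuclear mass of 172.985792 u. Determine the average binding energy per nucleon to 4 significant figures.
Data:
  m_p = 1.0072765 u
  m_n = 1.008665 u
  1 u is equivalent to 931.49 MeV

With 77 protons and 96 neutrons (A = 173):
Mass of separated nucleons = 77(1.0072765) + 96(1.008665) = 77.5602905 + 96.831840 = 174.3921305 u
Δm = 174.3921305 − 172.985792 = 1.4063385 u
Binding energy = Δm·c² = 1.4063385 × 931.49 MeV/u = 1309.99 MeV
Dividing by A = 173 gives 7.572 MeV per nucleon.

7.572 MeV/nucleon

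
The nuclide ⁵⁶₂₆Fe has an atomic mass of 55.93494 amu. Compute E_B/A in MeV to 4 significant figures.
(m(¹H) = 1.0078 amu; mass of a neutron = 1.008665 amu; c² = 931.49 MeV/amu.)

With 26 protons and 30 neutrons (A = 56):
Total constituent mass: 26 × 1.0078 + 30 × 1.008665 = 56.462750 amu
Mass defect Δm = 56.462750 − 55.93494 = 0.527810 amu
Binding energy = Δm·c² = 0.527810 × 931.49 MeV/amu = 491.650 MeV
Dividing by A = 56 gives 8.779 MeV per nucleon.

8.779 MeV/nucleon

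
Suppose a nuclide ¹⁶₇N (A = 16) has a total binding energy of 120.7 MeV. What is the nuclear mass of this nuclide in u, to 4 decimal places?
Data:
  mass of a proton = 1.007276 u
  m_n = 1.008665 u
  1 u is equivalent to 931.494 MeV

Mass defect = 120.7 MeV / (931.494 MeV/u) = 0.129577 u
Constituent mass = 7(1.007276) + 9(1.008665) = 16.128917 u
Nuclear mass = 16.128917 − 0.129577 = 15.999340 u ≈ 15.9993 u (to 4 decimal places)

15.9993 u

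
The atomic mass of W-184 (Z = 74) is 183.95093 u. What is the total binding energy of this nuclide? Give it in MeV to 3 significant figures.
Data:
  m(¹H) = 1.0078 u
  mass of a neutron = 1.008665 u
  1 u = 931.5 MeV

1470 MeV

Z = 74, so N = A − Z = 184 − 74 = 110.
Σm = 74·m(¹H) + 110·m_n = 74.5772 + 110.953150 = 185.530350 u
The mass defect is 185.530350 − 183.95093 = 1.579420 u.
Binding energy = Δm·c² = 1.579420 × 931.5 MeV/u = 1471.23 MeV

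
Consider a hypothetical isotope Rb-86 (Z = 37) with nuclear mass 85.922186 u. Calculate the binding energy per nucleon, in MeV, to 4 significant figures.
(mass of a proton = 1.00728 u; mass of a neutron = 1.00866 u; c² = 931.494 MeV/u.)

Total constituent mass: 37 × 1.00728 + 49 × 1.00866 = 86.69370 u
The mass defect is 86.69370 − 85.922186 = 0.771514 u.
E_B = 0.771514 × 931.494 = 718.661 MeV
BE/A = 718.661 MeV / 86 = 8.357 MeV/nucleon

8.357 MeV/nucleon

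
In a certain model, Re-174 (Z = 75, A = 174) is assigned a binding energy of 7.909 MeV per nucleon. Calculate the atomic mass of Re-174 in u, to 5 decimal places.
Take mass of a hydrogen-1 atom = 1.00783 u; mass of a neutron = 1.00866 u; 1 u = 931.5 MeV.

Total binding energy = 174 × 7.909 = 1376.166 MeV
Mass defect = 1376.166 MeV / (931.5 MeV/u) = 1.4773655 u
Constituent mass = 75(1.00783) + 99(1.00866) = 175.44459 u
Atomic mass = 175.44459 − 1.4773655 = 173.9672245 u ≈ 173.96722 u (to 5 decimal places)

173.96722 u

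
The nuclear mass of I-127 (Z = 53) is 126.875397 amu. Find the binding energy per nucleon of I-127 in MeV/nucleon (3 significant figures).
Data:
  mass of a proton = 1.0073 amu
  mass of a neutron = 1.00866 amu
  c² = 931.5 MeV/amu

8.45 MeV/nucleon

With 53 protons and 74 neutrons (A = 127):
Total constituent mass: 53 × 1.0073 + 74 × 1.00866 = 128.02774 amu
Δm = 128.02774 − 126.875397 = 1.152343 amu
Binding energy = Δm·c² = 1.152343 × 931.5 MeV/amu = 1073.41 MeV
BE/A = 1073.41 MeV / 127 = 8.452 MeV/nucleon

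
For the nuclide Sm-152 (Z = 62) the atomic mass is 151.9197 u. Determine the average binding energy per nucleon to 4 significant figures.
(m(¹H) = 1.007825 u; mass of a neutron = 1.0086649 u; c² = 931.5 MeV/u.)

8.244 MeV/nucleon

With 62 protons and 90 neutrons (A = 152):
Σm = 62·m(¹H) + 90·m_n = 62.485150 + 90.7798410 = 153.2649910 u
Mass defect Δm = 153.2649910 − 151.9197 = 1.3452910 u
E_B = 1.3452910 × 931.5 = 1253.14 MeV
Per nucleon: 1253.14 / 152 = 8.244 MeV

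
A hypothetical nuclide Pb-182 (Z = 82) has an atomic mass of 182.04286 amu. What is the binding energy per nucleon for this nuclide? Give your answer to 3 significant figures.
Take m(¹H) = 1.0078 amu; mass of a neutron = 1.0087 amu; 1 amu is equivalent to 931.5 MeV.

The nucleus contains 82 protons and 182 − 82 = 100 neutrons.
Total constituent mass: 82 × 1.0078 + 100 × 1.0087 = 183.5096 amu
Mass defect Δm = 183.5096 − 182.04286 = 1.46674 amu
Binding energy = Δm·c² = 1.46674 × 931.5 MeV/amu = 1366.27 MeV
Per nucleon: 1366.27 / 182 = 7.507 MeV

7.51 MeV/nucleon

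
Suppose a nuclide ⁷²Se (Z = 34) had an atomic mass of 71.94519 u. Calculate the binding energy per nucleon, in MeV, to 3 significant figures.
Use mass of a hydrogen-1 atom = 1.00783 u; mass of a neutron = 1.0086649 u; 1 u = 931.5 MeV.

Total constituent mass: 34 × 1.00783 + 38 × 1.0086649 = 72.5954862 u
Mass defect Δm = 72.5954862 − 71.94519 = 0.6502962 u
Binding energy = Δm·c² = 0.6502962 × 931.5 MeV/u = 605.751 MeV
Per nucleon: 605.751 / 72 = 8.413 MeV

8.41 MeV/nucleon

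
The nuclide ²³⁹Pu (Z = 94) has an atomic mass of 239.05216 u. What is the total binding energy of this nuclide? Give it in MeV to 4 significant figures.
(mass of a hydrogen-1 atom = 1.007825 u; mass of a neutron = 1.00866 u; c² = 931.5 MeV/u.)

Σm = 94·m(¹H) + 145·m_n = 94.735550 + 146.25570 = 240.991250 u
The mass defect is 240.991250 − 239.05216 = 1.939090 u.
Binding energy = Δm·c² = 1.939090 × 931.5 MeV/u = 1806.26 MeV

1806 MeV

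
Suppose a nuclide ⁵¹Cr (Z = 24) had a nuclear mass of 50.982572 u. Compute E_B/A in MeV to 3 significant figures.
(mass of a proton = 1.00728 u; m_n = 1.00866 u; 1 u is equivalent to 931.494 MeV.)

Z = 24, so N = A − Z = 51 − 24 = 27.
Σm = 24·m_p + 27·m_n = 24.17472 + 27.23382 = 51.40854 u
Mass defect Δm = 51.40854 − 50.982572 = 0.425968 u
Binding energy = Δm·c² = 0.425968 × 931.494 MeV/u = 396.787 MeV
Dividing by A = 51 gives 7.780 MeV per nucleon.

7.78 MeV/nucleon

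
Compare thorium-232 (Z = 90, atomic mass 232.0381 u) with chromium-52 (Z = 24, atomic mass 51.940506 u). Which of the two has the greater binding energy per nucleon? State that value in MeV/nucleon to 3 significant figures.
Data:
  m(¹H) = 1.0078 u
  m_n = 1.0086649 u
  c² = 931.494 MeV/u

thorium-232: Σm = 90(1.0078) + 142(1.0086649) = 233.9324158 u; Δm = 1.8943158 u; E_B = 1764.5 MeV; E_B/A = 7.606 MeV
chromium-52: Σm = 24(1.0078) + 28(1.0086649) = 52.4298172 u; Δm = 0.4893112 u; E_B = 455.79 MeV; E_B/A = 8.765 MeV
chromium-52 has the higher binding energy per nucleon, so it is the more tightly bound nucleus.

chromium-52; 8.77 MeV/nucleon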